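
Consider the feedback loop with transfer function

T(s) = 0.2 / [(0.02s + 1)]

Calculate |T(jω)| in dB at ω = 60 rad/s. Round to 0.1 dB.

-17.9 dB

At ω = 60 rad/s:
pole (1 + j60·0.02) = 1 + j1.2 → |·| ≈ 1.562, ∠ ≈ 50.19°
|T| = 0.2 · 1 / (1.562) ≈ 0.12804
Gain = 20 log₁₀(0.12804) ≈ -17.85 dB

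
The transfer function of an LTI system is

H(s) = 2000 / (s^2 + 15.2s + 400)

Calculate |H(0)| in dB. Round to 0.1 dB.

H(0) = 2000 / 400 = 5
20 log₁₀(5) ≈ 13.98 dB

14.0 dB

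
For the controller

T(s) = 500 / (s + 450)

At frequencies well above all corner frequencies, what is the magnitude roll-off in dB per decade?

-20 dB/decade

Each pole contributes −20 dB/decade at high frequency; each zero contributes +20 dB/decade.
Net: 0 zero(s) − 1 pole(s) → -20 dB/decade.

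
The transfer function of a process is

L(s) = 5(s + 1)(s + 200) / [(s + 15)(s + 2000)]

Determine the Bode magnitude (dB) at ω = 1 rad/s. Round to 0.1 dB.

-26.6 dB

At s = jω = j1:
zero (s+1): 1 + j1 → |·| = √(1²+1²) = √2 ≈ 1.4142, ∠ = arctan(1/1) ≈ 45.00°
zero (s+200): 200 + j1 → |·| = √(200²+1²) = √40001 ≈ 200, ∠ = arctan(1/200) ≈ 0.29°
pole (s+15): 15 + j1 → |·| = √(15²+1²) = √226 ≈ 15.033, ∠ = arctan(1/15) ≈ 3.81°
pole (s+2000): 2000 + j1 → |·| = √(2000²+1²) = √4000001 ≈ 2000, ∠ = arctan(1/2000) ≈ 0.03°
|L| = 5 · 282.84 / 30066 ≈ 0.047037
Gain = 20 log₁₀(0.047037) ≈ -26.55 dB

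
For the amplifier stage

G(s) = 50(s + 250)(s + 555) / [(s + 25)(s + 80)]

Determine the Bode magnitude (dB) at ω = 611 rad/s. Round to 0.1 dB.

At s = jω = j611:
zero (s+250): 250 + j611 → |·| = √(250²+611²) = √435821 ≈ 660.17, ∠ = arctan(611/250) ≈ 67.75°
zero (s+555): 555 + j611 → |·| = √(555²+611²) = √681346 ≈ 825.44, ∠ = arctan(611/555) ≈ 47.75°
pole (s+25): 25 + j611 → |·| = √(25²+611²) = √373946 ≈ 611.51, ∠ = arctan(611/25) ≈ 87.66°
pole (s+80): 80 + j611 → |·| = √(80²+611²) = √379721 ≈ 616.22, ∠ = arctan(611/80) ≈ 82.54°
|G| = 50 · 5.4493e+05 / 3.7682e+05 ≈ 72.306
Gain = 20 log₁₀(72.306) ≈ 37.18 dB

37.2 dB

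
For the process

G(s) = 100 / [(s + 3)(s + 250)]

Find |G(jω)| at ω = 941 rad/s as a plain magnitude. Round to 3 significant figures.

0.000109

At s = jω = j941:
pole (s+3): 3 + j941 → |·| = √(3²+941²) = √885490 ≈ 941, ∠ = arctan(941/3) ≈ 89.82°
pole (s+250): 250 + j941 → |·| = √(250²+941²) = √947981 ≈ 973.64, ∠ = arctan(941/250) ≈ 75.12°
|G| = 100 / 9.162e+05 ≈ 0.00010915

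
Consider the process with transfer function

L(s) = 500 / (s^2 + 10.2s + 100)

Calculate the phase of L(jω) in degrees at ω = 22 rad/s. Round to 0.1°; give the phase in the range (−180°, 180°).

At s = jω = j22:
quadratic: (j22)² + 10.2·j22 + 100 = -384 + j224.4 → |·| ≈ 444.76, ∠ ≈ 149.70°
∠L = 0.00° − 149.70° = -149.70°

-149.7°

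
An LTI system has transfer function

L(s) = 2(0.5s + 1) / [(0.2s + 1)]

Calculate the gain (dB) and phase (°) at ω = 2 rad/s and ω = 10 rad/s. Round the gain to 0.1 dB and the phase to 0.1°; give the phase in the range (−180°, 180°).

ω = 2: 8.4 dB, 23.2°; ω = 10: 13.2 dB, 15.3°

At ω = 2 rad/s:
zero (1 + j2·0.5) = 1 + j1 → |·| ≈ 1.4142, ∠ ≈ 45.00°
pole (1 + j2·0.2) = 1 + j0.4 → |·| ≈ 1.077, ∠ ≈ 21.80°
|L| = 2 · 1.4142 / (1.077) ≈ 2.6262
Gain = 20 log₁₀(2.6262) ≈ 8.39 dB
∠L = (45.00°) − (21.80°) = 23.20°

At ω = 10 rad/s:
zero (1 + j10·0.5) = 1 + j5 → |·| ≈ 5.099, ∠ ≈ 78.69°
pole (1 + j10·0.2) = 1 + j2 → |·| ≈ 2.2361, ∠ ≈ 63.43°
|L| = 2 · 5.099 / (2.2361) ≈ 4.5606
Gain = 20 log₁₀(4.5606) ≈ 13.18 dB
∠L = (78.69°) − (63.43°) = 15.26°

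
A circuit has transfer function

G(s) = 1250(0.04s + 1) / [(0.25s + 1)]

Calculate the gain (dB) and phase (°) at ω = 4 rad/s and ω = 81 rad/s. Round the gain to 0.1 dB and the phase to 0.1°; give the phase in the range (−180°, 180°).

At ω = 4 rad/s:
zero (1 + j4·0.04) = 1 + j0.16 → |·| ≈ 1.0127, ∠ ≈ 9.09°
pole (1 + j4·0.25) = 1 + j1 → |·| ≈ 1.4142, ∠ ≈ 45.00°
|G| = 1250 · 1.0127 / (1.4142) ≈ 895.12
Gain = 20 log₁₀(895.12) ≈ 59.04 dB
∠G = (9.09°) − (45.00°) = -35.91°

At ω = 81 rad/s:
zero (1 + j81·0.04) = 1 + j3.24 → |·| ≈ 3.3908, ∠ ≈ 72.85°
pole (1 + j81·0.25) = 1 + j20.25 → |·| ≈ 20.275, ∠ ≈ 87.17°
|G| = 1250 · 3.3908 / (20.275) ≈ 209.05
Gain = 20 log₁₀(209.05) ≈ 46.41 dB
∠G = (72.85°) − (87.17°) = -14.32°

ω = 4: 59.0 dB, -35.9°; ω = 81: 46.4 dB, -14.3°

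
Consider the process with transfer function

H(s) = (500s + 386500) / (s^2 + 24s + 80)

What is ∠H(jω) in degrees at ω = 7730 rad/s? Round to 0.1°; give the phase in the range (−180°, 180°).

-95.5°

Substitute s = j7730:
Numerator: 500(j7730) + 386500 = 386500 + j3865000
Denominator: (j7730)^2 + 24(j7730) + 80 = -59752820 + j185520
|N| = √(386500² + 3865000²) ≈ 3.8843e+06, ∠N ≈ 84.29°
|D| = √(59752820² + 185520²) ≈ 5.9753e+07, ∠D ≈ 179.82°
∠H = 84.29° − 179.82° = -95.53°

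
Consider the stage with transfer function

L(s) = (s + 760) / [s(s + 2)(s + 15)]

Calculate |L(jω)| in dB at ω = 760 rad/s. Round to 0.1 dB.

-112.2 dB

At s = jω = j760:
zero (s+760): 760 + j760 → |·| = √(760²+760²) = √1155200 ≈ 1074.8, ∠ = arctan(760/760) ≈ 45.00°
pole (s+2): 2 + j760 → |·| = √(2²+760²) = √577604 ≈ 760, ∠ = arctan(760/2) ≈ 89.85°
pole (s+15): 15 + j760 → |·| = √(15²+760²) = √577825 ≈ 760.15, ∠ = arctan(760/15) ≈ 88.87°
pole at origin: |s| = 760, ∠ = 90.00° (in denominator)
|L| = 1 · 1074.8 / 4.3906e+08 ≈ 2.448e-06
Gain = 20 log₁₀(2.448e-06) ≈ -112.22 dB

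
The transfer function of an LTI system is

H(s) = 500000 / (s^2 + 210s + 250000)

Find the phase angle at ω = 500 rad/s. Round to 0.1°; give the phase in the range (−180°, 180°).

At s = jω = j500:
quadratic: (j500)² + 210·j500 + 250000 = 0 + j105000 → |·| ≈ 1.05e+05, ∠ ≈ 90.00°
∠H = 0.00° − 90.00° = -90.00°

-90.0°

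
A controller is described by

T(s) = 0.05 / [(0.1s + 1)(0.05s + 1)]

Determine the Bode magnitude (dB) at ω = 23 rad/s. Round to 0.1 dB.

-37.7 dB

At ω = 23 rad/s:
pole (1 + j23·0.1) = 1 + j2.3 → |·| ≈ 2.508, ∠ ≈ 66.50°
pole (1 + j23·0.05) = 1 + j1.15 → |·| ≈ 1.524, ∠ ≈ 48.99°
|T| = 0.05 · 1 / (2.508 · 1.524) ≈ 0.013081
Gain = 20 log₁₀(0.013081) ≈ -37.67 dB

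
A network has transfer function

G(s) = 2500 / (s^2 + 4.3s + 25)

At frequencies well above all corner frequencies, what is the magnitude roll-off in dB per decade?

-40 dB/decade

Each pole contributes −20 dB/decade at high frequency; each zero contributes +20 dB/decade.
Net: 0 zero(s) − 2 pole(s) → -40 dB/decade.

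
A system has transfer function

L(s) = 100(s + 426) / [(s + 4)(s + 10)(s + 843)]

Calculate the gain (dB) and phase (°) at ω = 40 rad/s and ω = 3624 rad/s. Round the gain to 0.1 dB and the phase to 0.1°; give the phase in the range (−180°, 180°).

At s = jω = j40:
zero (s+426): 426 + j40 → |·| = √(426²+40²) = √183076 ≈ 427.87, ∠ = arctan(40/426) ≈ 5.36°
pole (s+4): 4 + j40 → |·| = √(4²+40²) = √1616 ≈ 40.2, ∠ = arctan(40/4) ≈ 84.29°
pole (s+10): 10 + j40 → |·| = √(10²+40²) = √1700 ≈ 41.231, ∠ = arctan(40/10) ≈ 75.96°
pole (s+843): 843 + j40 → |·| = √(843²+40²) = √712249 ≈ 843.95, ∠ = arctan(40/843) ≈ 2.72°
|L| = 100 · 427.87 / 1.3988e+06 ≈ 0.030588
Gain = 20 log₁₀(0.030588) ≈ -30.29 dB
∠L = 5.36° − 162.97° = -157.61°

At s = jω = j3624:
zero (s+426): 426 + j3624 → |·| = √(426²+3624²) = √13314852 ≈ 3649, ∠ = arctan(3624/426) ≈ 83.30°
pole (s+4): 4 + j3624 → |·| = √(4²+3624²) = √13133392 ≈ 3624, ∠ = arctan(3624/4) ≈ 89.94°
pole (s+10): 10 + j3624 → |·| = √(10²+3624²) = √13133476 ≈ 3624, ∠ = arctan(3624/10) ≈ 89.84°
pole (s+843): 843 + j3624 → |·| = √(843²+3624²) = √13844025 ≈ 3720.8, ∠ = arctan(3624/843) ≈ 76.90°
|L| = 100 · 3649 / 4.8867e+10 ≈ 7.4672e-06
Gain = 20 log₁₀(7.4672e-06) ≈ -102.54 dB
∠L = 83.30° − 256.68° = -173.38°

ω = 40: -30.3 dB, -157.6°; ω = 3624: -102.5 dB, -173.4°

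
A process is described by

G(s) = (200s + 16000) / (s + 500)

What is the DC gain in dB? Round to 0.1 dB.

30.1 dB

G(0) = 16000 / 500 = 32
20 log₁₀(32) ≈ 30.10 dB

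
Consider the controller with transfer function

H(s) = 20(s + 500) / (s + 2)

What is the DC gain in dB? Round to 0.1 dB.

74.0 dB

H(0) = 20·500 / (2) = 5000
20 log₁₀(5000) ≈ 73.98 dB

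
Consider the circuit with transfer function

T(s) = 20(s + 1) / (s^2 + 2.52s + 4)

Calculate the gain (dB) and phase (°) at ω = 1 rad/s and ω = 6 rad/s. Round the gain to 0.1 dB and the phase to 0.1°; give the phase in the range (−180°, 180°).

At s = jω = j1:
zero (s+1): 1 + j1 → |·| = √(1²+1²) = √2 ≈ 1.4142, ∠ = arctan(1/1) ≈ 45.00°
quadratic: (j1)² + 2.52·j1 + 4 = 3 + j2.52 → |·| ≈ 3.918, ∠ ≈ 40.03°
|T| = 20 · 1.4142 / 3.918 ≈ 7.219
Gain = 20 log₁₀(7.219) ≈ 17.17 dB
∠T = 45.00° − 40.03° = 4.97°

At s = jω = j6:
zero (s+1): 1 + j6 → |·| = √(1²+6²) = √37 ≈ 6.0828, ∠ = arctan(6/1) ≈ 80.54°
quadratic: (j6)² + 2.52·j6 + 4 = -32 + j15.12 → |·| ≈ 35.392, ∠ ≈ 154.71°
|T| = 20 · 6.0828 / 35.392 ≈ 3.4374
Gain = 20 log₁₀(3.4374) ≈ 10.72 dB
∠T = 80.54° − 154.71° = -74.17°

ω = 1: 17.2 dB, 5.0°; ω = 6: 10.7 dB, -74.2°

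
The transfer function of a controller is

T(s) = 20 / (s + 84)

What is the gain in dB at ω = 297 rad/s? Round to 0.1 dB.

-23.8 dB

Substitute s = j297:
Numerator: 20 = 20 + j0
Denominator: (j297) + 84 = 84 + j297
|N| = √(20² + 0²) ≈ 20, ∠N ≈ 0.00°
|D| = √(84² + 297²) ≈ 308.65, ∠D ≈ 74.21°
|T| = 20 / 308.65 ≈ 0.064798
Gain = 20 log₁₀(0.064798) ≈ -23.77 dB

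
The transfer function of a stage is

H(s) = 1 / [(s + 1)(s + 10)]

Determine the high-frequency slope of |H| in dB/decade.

Each pole contributes −20 dB/decade at high frequency; each zero contributes +20 dB/decade.
Net: 0 zero(s) − 2 pole(s) → -40 dB/decade.

-40 dB/decade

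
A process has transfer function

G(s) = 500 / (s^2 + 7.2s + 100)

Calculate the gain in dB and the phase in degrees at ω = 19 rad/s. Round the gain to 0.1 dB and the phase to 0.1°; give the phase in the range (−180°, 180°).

At s = jω = j19:
quadratic: (j19)² + 7.2·j19 + 100 = -261 + j136.8 → |·| ≈ 294.68, ∠ ≈ 152.34°
|G| = 500 / 294.68 ≈ 1.6968
Gain = 20 log₁₀(1.6968) ≈ 4.59 dB
∠G = 0.00° − 152.34° = -152.34°

4.6 dB, -152.3°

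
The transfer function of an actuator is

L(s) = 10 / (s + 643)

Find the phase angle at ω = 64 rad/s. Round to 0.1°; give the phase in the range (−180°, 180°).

Substitute s = j64:
Numerator: 10 = 10 + j0
Denominator: (j64) + 643 = 643 + j64
|N| = √(10² + 0²) ≈ 10, ∠N ≈ 0.00°
|D| = √(643² + 64²) ≈ 646.18, ∠D ≈ 5.68°
∠L = 0.00° − 5.68° = -5.68°

-5.7°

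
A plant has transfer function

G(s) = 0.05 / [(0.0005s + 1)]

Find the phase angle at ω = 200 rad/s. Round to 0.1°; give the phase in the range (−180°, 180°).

-5.7°

At ω = 200 rad/s:
pole (1 + j200·0.0005) = 1 + j0.1 → |·| ≈ 1.005, ∠ ≈ 5.71°
∠G = (0°) − (5.71°) = -5.71°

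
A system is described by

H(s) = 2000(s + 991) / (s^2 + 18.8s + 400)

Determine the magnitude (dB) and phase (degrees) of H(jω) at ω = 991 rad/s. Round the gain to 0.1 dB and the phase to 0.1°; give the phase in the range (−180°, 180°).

At s = jω = j991:
zero (s+991): 991 + j991 → |·| = √(991²+991²) = √1964162 ≈ 1401.5, ∠ = arctan(991/991) ≈ 45.00°
quadratic: (j991)² + 18.8·j991 + 400 = -981681 + j18630.8 → |·| ≈ 9.8186e+05, ∠ ≈ 178.91°
|H| = 2000 · 1401.5 / 9.8186e+05 ≈ 2.8548
Gain = 20 log₁₀(2.8548) ≈ 9.11 dB
∠H = 45.00° − 178.91° = -133.91°

9.1 dB, -133.9°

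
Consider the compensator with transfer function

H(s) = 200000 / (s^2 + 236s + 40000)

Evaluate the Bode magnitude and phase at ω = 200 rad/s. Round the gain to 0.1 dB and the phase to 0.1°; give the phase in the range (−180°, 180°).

12.5 dB, -90.0°

At s = jω = j200:
quadratic: (j200)² + 236·j200 + 40000 = 0 + j47200 → |·| ≈ 47200, ∠ ≈ 90.00°
|H| = 200000 / 47200 ≈ 4.2373
Gain = 20 log₁₀(4.2373) ≈ 12.54 dB
∠H = 0.00° − 90.00° = -90.00°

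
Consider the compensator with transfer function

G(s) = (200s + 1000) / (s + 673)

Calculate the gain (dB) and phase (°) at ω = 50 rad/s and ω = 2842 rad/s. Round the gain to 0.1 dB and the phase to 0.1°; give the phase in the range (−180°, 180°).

ω = 50: 23.5 dB, 80.0°; ω = 2842: 45.8 dB, 13.2°

Substitute s = j50:
Numerator: 200(j50) + 1000 = 1000 + j10000
Denominator: (j50) + 673 = 673 + j50
|N| = √(1000² + 10000²) ≈ 10050, ∠N ≈ 84.29°
|D| = √(673² + 50²) ≈ 674.85, ∠D ≈ 4.25°
|G| = 10050 / 674.85 ≈ 14.892
Gain = 20 log₁₀(14.892) ≈ 23.46 dB
∠G = 84.29° − 4.25° = 80.04°

Substitute s = j2842:
Numerator: 200(j2842) + 1000 = 1000 + j568400
Denominator: (j2842) + 673 = 673 + j2842
|N| = √(1000² + 568400²) ≈ 5.684e+05, ∠N ≈ 89.90°
|D| = √(673² + 2842²) ≈ 2920.6, ∠D ≈ 76.68°
|G| = 5.684e+05 / 2920.6 ≈ 194.62
Gain = 20 log₁₀(194.62) ≈ 45.78 dB
∠G = 89.90° − 76.68° = 13.22°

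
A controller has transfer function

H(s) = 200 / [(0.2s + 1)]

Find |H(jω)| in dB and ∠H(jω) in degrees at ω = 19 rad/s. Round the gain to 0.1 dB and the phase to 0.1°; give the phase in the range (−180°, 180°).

At ω = 19 rad/s:
pole (1 + j19·0.2) = 1 + j3.8 → |·| ≈ 3.9294, ∠ ≈ 75.26°
|H| = 200 · 1 / (3.9294) ≈ 50.898
Gain = 20 log₁₀(50.898) ≈ 34.13 dB
∠H = (0°) − (75.26°) = -75.26°

34.1 dB, -75.3°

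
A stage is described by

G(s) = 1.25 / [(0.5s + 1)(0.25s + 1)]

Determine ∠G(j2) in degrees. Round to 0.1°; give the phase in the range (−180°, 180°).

-71.6°

At ω = 2 rad/s:
pole (1 + j2·0.5) = 1 + j1 → |·| ≈ 1.4142, ∠ ≈ 45.00°
pole (1 + j2·0.25) = 1 + j0.5 → |·| ≈ 1.118, ∠ ≈ 26.57°
∠G = (0°) − (45.00° + 26.57°) = -71.57°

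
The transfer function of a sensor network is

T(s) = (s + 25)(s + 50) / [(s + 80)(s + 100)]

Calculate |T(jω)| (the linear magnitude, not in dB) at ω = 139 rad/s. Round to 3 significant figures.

At s = jω = j139:
zero (s+25): 25 + j139 → |·| = √(25²+139²) = √19946 ≈ 141.23, ∠ = arctan(139/25) ≈ 79.80°
zero (s+50): 50 + j139 → |·| = √(50²+139²) = √21821 ≈ 147.72, ∠ = arctan(139/50) ≈ 70.22°
pole (s+80): 80 + j139 → |·| = √(80²+139²) = √25721 ≈ 160.38, ∠ = arctan(139/80) ≈ 60.08°
pole (s+100): 100 + j139 → |·| = √(100²+139²) = √29321 ≈ 171.23, ∠ = arctan(139/100) ≈ 54.27°
|T| = 1 · 20862 / 27462 ≈ 0.75967

0.760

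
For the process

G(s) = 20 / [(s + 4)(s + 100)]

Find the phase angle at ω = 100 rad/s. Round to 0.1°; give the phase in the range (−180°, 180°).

At s = jω = j100:
pole (s+4): 4 + j100 → |·| = √(4²+100²) = √10016 ≈ 100.08, ∠ = arctan(100/4) ≈ 87.71°
pole (s+100): 100 + j100 → |·| = √(100²+100²) = √20000 ≈ 141.42, ∠ = arctan(100/100) ≈ 45.00°
∠G = 0.00° − 132.71° = -132.71°

-132.7°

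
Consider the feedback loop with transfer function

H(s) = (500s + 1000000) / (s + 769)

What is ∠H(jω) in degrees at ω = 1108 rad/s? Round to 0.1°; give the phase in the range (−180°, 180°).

-26.3°

Substitute s = j1108:
Numerator: 500(j1108) + 1000000 = 1000000 + j554000
Denominator: (j1108) + 769 = 769 + j1108
|N| = √(1000000² + 554000²) ≈ 1.1432e+06, ∠N ≈ 28.99°
|D| = √(769² + 1108²) ≈ 1348.7, ∠D ≈ 55.24°
∠H = 28.99° − 55.24° = -26.25°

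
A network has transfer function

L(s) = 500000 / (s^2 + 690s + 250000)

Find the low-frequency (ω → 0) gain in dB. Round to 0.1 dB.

6.0 dB

L(0) = 500000 / 250000 = 2
20 log₁₀(2) ≈ 6.02 dB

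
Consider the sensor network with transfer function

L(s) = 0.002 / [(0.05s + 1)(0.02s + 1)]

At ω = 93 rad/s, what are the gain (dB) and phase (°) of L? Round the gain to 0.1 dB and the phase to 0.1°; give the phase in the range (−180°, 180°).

At ω = 93 rad/s:
pole (1 + j93·0.05) = 1 + j4.65 → |·| ≈ 4.7563, ∠ ≈ 77.86°
pole (1 + j93·0.02) = 1 + j1.86 → |·| ≈ 2.1118, ∠ ≈ 61.74°
|L| = 0.002 · 1 / (4.7563 · 2.1118) ≈ 0.00019912
Gain = 20 log₁₀(0.00019912) ≈ -74.02 dB
∠L = (0°) − (77.86° + 61.74°) = -139.60°

-74.0 dB, -139.6°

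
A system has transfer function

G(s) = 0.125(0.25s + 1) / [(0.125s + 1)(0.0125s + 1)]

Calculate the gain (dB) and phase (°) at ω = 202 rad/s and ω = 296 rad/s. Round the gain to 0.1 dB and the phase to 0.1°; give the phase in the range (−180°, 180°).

ω = 202: -20.7 dB, -67.3°; ω = 296: -23.7 dB, -74.1°

At ω = 202 rad/s:
zero (1 + j202·0.25) = 1 + j50.5 → |·| ≈ 50.51, ∠ ≈ 88.87°
pole (1 + j202·0.125) = 1 + j25.25 → |·| ≈ 25.27, ∠ ≈ 87.73°
pole (1 + j202·0.0125) = 1 + j2.525 → |·| ≈ 2.7158, ∠ ≈ 68.39°
|G| = 0.125 · 50.51 / (25.27 · 2.7158) ≈ 0.091999
Gain = 20 log₁₀(0.091999) ≈ -20.72 dB
∠G = (88.87°) − (87.73° + 68.39°) = -67.25°

At ω = 296 rad/s:
zero (1 + j296·0.25) = 1 + j74 → |·| ≈ 74.007, ∠ ≈ 89.23°
pole (1 + j296·0.125) = 1 + j37 → |·| ≈ 37.014, ∠ ≈ 88.45°
pole (1 + j296·0.0125) = 1 + j3.7 → |·| ≈ 3.8328, ∠ ≈ 74.88°
|G| = 0.125 · 74.007 / (37.014 · 3.8328) ≈ 0.065208
Gain = 20 log₁₀(0.065208) ≈ -23.71 dB
∠G = (89.23°) − (88.45° + 74.88°) = -74.10°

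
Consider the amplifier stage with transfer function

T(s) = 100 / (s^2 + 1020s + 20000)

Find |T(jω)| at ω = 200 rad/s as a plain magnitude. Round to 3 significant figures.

Substitute s = j200:
Numerator: 100 = 100 + j0
Denominator: (j200)^2 + 1020(j200) + 20000 = -20000 + j204000
|N| = √(100² + 0²) ≈ 100, ∠N ≈ 0.00°
|D| = √(20000² + 204000²) ≈ 2.0498e+05, ∠D ≈ 95.60°
|T| = 100 / 2.0498e+05 ≈ 0.00048785

0.000488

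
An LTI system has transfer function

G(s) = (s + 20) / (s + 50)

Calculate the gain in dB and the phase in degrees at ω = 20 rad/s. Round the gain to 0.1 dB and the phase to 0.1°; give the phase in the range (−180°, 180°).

-5.6 dB, 23.2°

At s = jω = j20:
zero (s+20): 20 + j20 → |·| = √(20²+20²) = √800 ≈ 28.284, ∠ = arctan(20/20) ≈ 45.00°
pole (s+50): 50 + j20 → |·| = √(50²+20²) = √2900 ≈ 53.852, ∠ = arctan(20/50) ≈ 21.80°
|G| = 1 · 28.284 / 53.852 ≈ 0.52522
Gain = 20 log₁₀(0.52522) ≈ -5.59 dB
∠G = 45.00° − 21.80° = 23.20°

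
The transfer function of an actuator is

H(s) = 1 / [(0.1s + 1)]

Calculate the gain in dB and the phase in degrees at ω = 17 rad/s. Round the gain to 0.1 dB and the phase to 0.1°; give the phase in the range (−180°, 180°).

At ω = 17 rad/s:
pole (1 + j17·0.1) = 1 + j1.7 → |·| ≈ 1.9723, ∠ ≈ 59.53°
|H| = 1 · 1 / (1.9723) ≈ 0.50702
Gain = 20 log₁₀(0.50702) ≈ -5.90 dB
∠H = (0°) − (59.53°) = -59.53°

-5.9 dB, -59.5°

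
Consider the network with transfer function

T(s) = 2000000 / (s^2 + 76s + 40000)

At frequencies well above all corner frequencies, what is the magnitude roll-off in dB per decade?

-40 dB/decade

Each pole contributes −20 dB/decade at high frequency; each zero contributes +20 dB/decade.
Net: 0 zero(s) − 2 pole(s) → -40 dB/decade.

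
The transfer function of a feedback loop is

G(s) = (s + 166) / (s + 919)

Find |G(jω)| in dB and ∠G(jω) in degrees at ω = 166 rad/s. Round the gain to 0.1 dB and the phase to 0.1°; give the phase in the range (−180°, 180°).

-12.0 dB, 34.8°

At s = jω = j166:
zero (s+166): 166 + j166 → |·| = √(166²+166²) = √55112 ≈ 234.76, ∠ = arctan(166/166) ≈ 45.00°
pole (s+919): 919 + j166 → |·| = √(919²+166²) = √872117 ≈ 933.87, ∠ = arctan(166/919) ≈ 10.24°
|G| = 1 · 234.76 / 933.87 ≈ 0.25138
Gain = 20 log₁₀(0.25138) ≈ -11.99 dB
∠G = 45.00° − 10.24° = 34.76°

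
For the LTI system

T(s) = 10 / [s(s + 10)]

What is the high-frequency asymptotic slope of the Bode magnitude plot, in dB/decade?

Each pole contributes −20 dB/decade at high frequency; each zero contributes +20 dB/decade.
Net: 0 zero(s) − 2 pole(s) → -40 dB/decade.

-40 dB/decade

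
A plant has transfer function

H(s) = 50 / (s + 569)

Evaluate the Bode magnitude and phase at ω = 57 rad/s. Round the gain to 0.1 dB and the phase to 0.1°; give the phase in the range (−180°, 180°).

-21.2 dB, -5.7°

At s = jω = j57:
pole (s+569): 569 + j57 → |·| = √(569²+57²) = √327010 ≈ 571.85, ∠ = arctan(57/569) ≈ 5.72°
|H| = 50 / 571.85 ≈ 0.087436
Gain = 20 log₁₀(0.087436) ≈ -21.17 dB
∠H = 0.00° − 5.72° = -5.72°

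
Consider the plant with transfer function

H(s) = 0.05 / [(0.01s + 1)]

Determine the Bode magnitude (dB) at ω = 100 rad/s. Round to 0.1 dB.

-29.0 dB

At ω = 100 rad/s:
pole (1 + j100·0.01) = 1 + j1 → |·| ≈ 1.4142, ∠ ≈ 45.00°
|H| = 0.05 · 1 / (1.4142) ≈ 0.035356
Gain = 20 log₁₀(0.035356) ≈ -29.03 dB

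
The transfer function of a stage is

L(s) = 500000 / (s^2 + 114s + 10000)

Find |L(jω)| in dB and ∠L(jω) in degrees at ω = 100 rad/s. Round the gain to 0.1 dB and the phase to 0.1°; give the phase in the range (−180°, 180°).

32.8 dB, -90.0°

At s = jω = j100:
quadratic: (j100)² + 114·j100 + 10000 = 0 + j11400 → |·| ≈ 11400, ∠ ≈ 90.00°
|L| = 500000 / 11400 ≈ 43.86
Gain = 20 log₁₀(43.86) ≈ 32.84 dB
∠L = 0.00° − 90.00° = -90.00°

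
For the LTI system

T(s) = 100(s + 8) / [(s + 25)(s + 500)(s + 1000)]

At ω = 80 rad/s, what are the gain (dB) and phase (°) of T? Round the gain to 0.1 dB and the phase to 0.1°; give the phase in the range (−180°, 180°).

-74.5 dB, -2.0°

At s = jω = j80:
zero (s+8): 8 + j80 → |·| = √(8²+80²) = √6464 ≈ 80.399, ∠ = arctan(80/8) ≈ 84.29°
pole (s+25): 25 + j80 → |·| = √(25²+80²) = √7025 ≈ 83.815, ∠ = arctan(80/25) ≈ 72.65°
pole (s+500): 500 + j80 → |·| = √(500²+80²) = √256400 ≈ 506.36, ∠ = arctan(80/500) ≈ 9.09°
pole (s+1000): 1000 + j80 → |·| = √(1000²+80²) = √1006400 ≈ 1003.2, ∠ = arctan(80/1000) ≈ 4.57°
|T| = 100 · 80.399 / 4.2576e+07 ≈ 0.00018884
Gain = 20 log₁₀(0.00018884) ≈ -74.48 dB
∠T = 84.29° − 86.31° = -2.02°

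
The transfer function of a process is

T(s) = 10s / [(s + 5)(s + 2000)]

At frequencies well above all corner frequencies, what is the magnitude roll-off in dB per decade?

Each pole contributes −20 dB/decade at high frequency; each zero contributes +20 dB/decade.
Net: 1 zero(s) − 2 pole(s) → -20 dB/decade.

-20 dB/decade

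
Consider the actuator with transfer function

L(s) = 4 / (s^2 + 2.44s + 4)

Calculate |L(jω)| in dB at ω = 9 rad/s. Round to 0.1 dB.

-26.0 dB

At s = jω = j9:
quadratic: (j9)² + 2.44·j9 + 4 = -77 + j21.96 → |·| ≈ 80.07, ∠ ≈ 164.08°
|L| = 4 / 80.07 ≈ 0.049956
Gain = 20 log₁₀(0.049956) ≈ -26.03 dB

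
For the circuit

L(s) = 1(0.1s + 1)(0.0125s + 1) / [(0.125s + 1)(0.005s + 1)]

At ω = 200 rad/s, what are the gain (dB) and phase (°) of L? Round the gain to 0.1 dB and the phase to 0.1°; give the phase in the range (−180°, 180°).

3.7 dB, 22.6°

At ω = 200 rad/s:
zero (1 + j200·0.1) = 1 + j20 → |·| ≈ 20.025, ∠ ≈ 87.14°
zero (1 + j200·0.0125) = 1 + j2.5 → |·| ≈ 2.6926, ∠ ≈ 68.20°
pole (1 + j200·0.125) = 1 + j25 → |·| ≈ 25.02, ∠ ≈ 87.71°
pole (1 + j200·0.005) = 1 + j1 → |·| ≈ 1.4142, ∠ ≈ 45.00°
|L| = 1 · 20.025 · 2.6926 / (25.02 · 1.4142) ≈ 1.5239
Gain = 20 log₁₀(1.5239) ≈ 3.66 dB
∠L = (87.14° + 68.20°) − (87.71° + 45.00°) = 22.63°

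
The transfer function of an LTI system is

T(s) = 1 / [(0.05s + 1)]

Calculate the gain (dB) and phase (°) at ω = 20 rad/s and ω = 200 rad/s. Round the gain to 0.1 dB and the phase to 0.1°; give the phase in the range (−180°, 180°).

ω = 20: -3.0 dB, -45.0°; ω = 200: -20.0 dB, -84.3°

At ω = 20 rad/s:
pole (1 + j20·0.05) = 1 + j1 → |·| ≈ 1.4142, ∠ ≈ 45.00°
|T| = 1 · 1 / (1.4142) ≈ 0.70711
Gain = 20 log₁₀(0.70711) ≈ -3.01 dB
∠T = (0°) − (45.00°) = -45.00°

At ω = 200 rad/s:
pole (1 + j200·0.05) = 1 + j10 → |·| ≈ 10.05, ∠ ≈ 84.29°
|T| = 1 · 1 / (10.05) ≈ 0.099502
Gain = 20 log₁₀(0.099502) ≈ -20.04 dB
∠T = (0°) − (84.29°) = -84.29°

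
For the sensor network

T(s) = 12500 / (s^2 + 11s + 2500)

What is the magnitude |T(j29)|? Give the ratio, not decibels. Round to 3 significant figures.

At s = jω = j29:
quadratic: (j29)² + 11·j29 + 2500 = 1659 + j319 → |·| ≈ 1689.4, ∠ ≈ 10.88°
|T| = 12500 / 1689.4 ≈ 7.3991

7.40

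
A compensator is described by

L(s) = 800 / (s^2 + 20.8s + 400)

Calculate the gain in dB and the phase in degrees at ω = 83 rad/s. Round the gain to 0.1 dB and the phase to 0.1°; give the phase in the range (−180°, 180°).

-18.5 dB, -165.1°

At s = jω = j83:
quadratic: (j83)² + 20.8·j83 + 400 = -6489 + j1726.4 → |·| ≈ 6714.7, ∠ ≈ 165.10°
|L| = 800 / 6714.7 ≈ 0.11914
Gain = 20 log₁₀(0.11914) ≈ -18.48 dB
∠L = 0.00° − 165.10° = -165.10°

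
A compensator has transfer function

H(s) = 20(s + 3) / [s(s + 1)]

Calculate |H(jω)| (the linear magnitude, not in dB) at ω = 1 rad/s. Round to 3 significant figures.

44.7

At s = jω = j1:
zero (s+3): 3 + j1 → |·| = √(3²+1²) = √10 ≈ 3.1623, ∠ = arctan(1/3) ≈ 18.43°
pole (s+1): 1 + j1 → |·| = √(1²+1²) = √2 ≈ 1.4142, ∠ = arctan(1/1) ≈ 45.00°
pole at origin: |s| = 1, ∠ = 90.00° (in denominator)
|H| = 20 · 3.1623 / 1.4142 ≈ 44.722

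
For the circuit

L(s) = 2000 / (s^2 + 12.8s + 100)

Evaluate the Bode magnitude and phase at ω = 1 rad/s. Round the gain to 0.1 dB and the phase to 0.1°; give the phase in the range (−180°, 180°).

26.0 dB, -7.4°

At s = jω = j1:
quadratic: (j1)² + 12.8·j1 + 100 = 99 + j12.8 → |·| ≈ 99.824, ∠ ≈ 7.37°
|L| = 2000 / 99.824 ≈ 20.035
Gain = 20 log₁₀(20.035) ≈ 26.04 dB
∠L = 0.00° − 7.37° = -7.37°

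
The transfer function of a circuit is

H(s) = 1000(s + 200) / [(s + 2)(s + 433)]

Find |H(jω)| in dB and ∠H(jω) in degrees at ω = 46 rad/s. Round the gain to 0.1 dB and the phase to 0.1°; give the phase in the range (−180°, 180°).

20.2 dB, -80.6°

At s = jω = j46:
zero (s+200): 200 + j46 → |·| = √(200²+46²) = √42116 ≈ 205.22, ∠ = arctan(46/200) ≈ 12.95°
pole (s+2): 2 + j46 → |·| = √(2²+46²) = √2120 ≈ 46.043, ∠ = arctan(46/2) ≈ 87.51°
pole (s+433): 433 + j46 → |·| = √(433²+46²) = √189605 ≈ 435.44, ∠ = arctan(46/433) ≈ 6.06°
|H| = 1000 · 205.22 / 20049 ≈ 10.236
Gain = 20 log₁₀(10.236) ≈ 20.20 dB
∠H = 12.95° − 93.57° = -80.62°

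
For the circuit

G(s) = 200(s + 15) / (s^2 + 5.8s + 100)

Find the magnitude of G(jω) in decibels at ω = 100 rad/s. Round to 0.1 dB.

6.2 dB

At s = jω = j100:
zero (s+15): 15 + j100 → |·| = √(15²+100²) = √10225 ≈ 101.12, ∠ = arctan(100/15) ≈ 81.47°
quadratic: (j100)² + 5.8·j100 + 100 = -9900 + j580 → |·| ≈ 9917, ∠ ≈ 176.65°
|G| = 200 · 101.12 / 9917 ≈ 2.0393
Gain = 20 log₁₀(2.0393) ≈ 6.19 dB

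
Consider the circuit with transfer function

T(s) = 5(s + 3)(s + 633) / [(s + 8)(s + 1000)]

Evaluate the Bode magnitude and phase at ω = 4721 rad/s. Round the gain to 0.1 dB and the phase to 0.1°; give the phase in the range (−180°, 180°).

13.9 dB, 4.4°

At s = jω = j4721:
zero (s+3): 3 + j4721 → |·| = √(3²+4721²) = √22287850 ≈ 4721, ∠ = arctan(4721/3) ≈ 89.96°
zero (s+633): 633 + j4721 → |·| = √(633²+4721²) = √22688530 ≈ 4763.2, ∠ = arctan(4721/633) ≈ 82.36°
pole (s+8): 8 + j4721 → |·| = √(8²+4721²) = √22287905 ≈ 4721, ∠ = arctan(4721/8) ≈ 89.90°
pole (s+1000): 1000 + j4721 → |·| = √(1000²+4721²) = √23287841 ≈ 4825.7, ∠ = arctan(4721/1000) ≈ 78.04°
|T| = 5 · 2.2487e+07 / 2.2782e+07 ≈ 4.9353
Gain = 20 log₁₀(4.9353) ≈ 13.87 dB
∠T = 172.32° − 167.94° = 4.38°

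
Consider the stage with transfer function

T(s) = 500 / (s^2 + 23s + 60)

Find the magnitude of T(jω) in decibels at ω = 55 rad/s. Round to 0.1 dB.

-16.2 dB

Substitute s = j55:
Numerator: 500 = 500 + j0
Denominator: (j55)^2 + 23(j55) + 60 = -2965 + j1265
|N| = √(500² + 0²) ≈ 500, ∠N ≈ 0.00°
|D| = √(2965² + 1265²) ≈ 3223.6, ∠D ≈ 156.89°
|T| = 500 / 3223.6 ≈ 0.15511
Gain = 20 log₁₀(0.15511) ≈ -16.19 dB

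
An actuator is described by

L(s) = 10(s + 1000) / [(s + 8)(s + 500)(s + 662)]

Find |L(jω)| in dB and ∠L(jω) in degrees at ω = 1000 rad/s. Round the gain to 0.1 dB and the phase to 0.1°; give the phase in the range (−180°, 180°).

At s = jω = j1000:
zero (s+1000): 1000 + j1000 → |·| = √(1000²+1000²) = √2000000 ≈ 1414.2, ∠ = arctan(1000/1000) ≈ 45.00°
pole (s+8): 8 + j1000 → |·| = √(8²+1000²) = √1000064 ≈ 1000, ∠ = arctan(1000/8) ≈ 89.54°
pole (s+500): 500 + j1000 → |·| = √(500²+1000²) = √1250000 ≈ 1118, ∠ = arctan(1000/500) ≈ 63.43°
pole (s+662): 662 + j1000 → |·| = √(662²+1000²) = √1438244 ≈ 1199.3, ∠ = arctan(1000/662) ≈ 56.50°
|L| = 10 · 1414.2 / 1.3408e+09 ≈ 1.0547e-05
Gain = 20 log₁₀(1.0547e-05) ≈ -99.54 dB
∠L = 45.00° − 209.47° = -164.47°

-99.5 dB, -164.5°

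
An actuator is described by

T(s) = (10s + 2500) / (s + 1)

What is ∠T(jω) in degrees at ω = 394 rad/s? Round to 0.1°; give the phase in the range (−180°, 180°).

Substitute s = j394:
Numerator: 10(j394) + 2500 = 2500 + j3940
Denominator: (j394) + 1 = 1 + j394
|N| = √(2500² + 3940²) ≈ 4666.2, ∠N ≈ 57.60°
|D| = √(1² + 394²) ≈ 394, ∠D ≈ 89.85°
∠T = 57.60° − 89.85° = -32.25°

-32.3°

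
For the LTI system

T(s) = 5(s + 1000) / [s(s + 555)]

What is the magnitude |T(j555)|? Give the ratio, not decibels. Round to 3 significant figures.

At s = jω = j555:
zero (s+1000): 1000 + j555 → |·| = √(1000²+555²) = √1308025 ≈ 1143.7, ∠ = arctan(555/1000) ≈ 29.03°
pole (s+555): 555 + j555 → |·| = √(555²+555²) = √616050 ≈ 784.89, ∠ = arctan(555/555) ≈ 45.00°
pole at origin: |s| = 555, ∠ = 90.00° (in denominator)
|T| = 5 · 1143.7 / 4.3561e+05 ≈ 0.013128

0.0131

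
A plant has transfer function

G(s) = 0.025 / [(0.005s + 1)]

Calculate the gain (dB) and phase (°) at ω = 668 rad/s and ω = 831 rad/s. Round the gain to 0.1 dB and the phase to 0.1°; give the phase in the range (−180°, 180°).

ω = 668: -42.9 dB, -73.3°; ω = 831: -44.7 dB, -76.5°

At ω = 668 rad/s:
pole (1 + j668·0.005) = 1 + j3.34 → |·| ≈ 3.4865, ∠ ≈ 73.33°
|G| = 0.025 · 1 / (3.4865) ≈ 0.0071705
Gain = 20 log₁₀(0.0071705) ≈ -42.89 dB
∠G = (0°) − (73.33°) = -73.33°

At ω = 831 rad/s:
pole (1 + j831·0.005) = 1 + j4.155 → |·| ≈ 4.2736, ∠ ≈ 76.47°
|G| = 0.025 · 1 / (4.2736) ≈ 0.0058499
Gain = 20 log₁₀(0.0058499) ≈ -44.66 dB
∠G = (0°) − (76.47°) = -76.47°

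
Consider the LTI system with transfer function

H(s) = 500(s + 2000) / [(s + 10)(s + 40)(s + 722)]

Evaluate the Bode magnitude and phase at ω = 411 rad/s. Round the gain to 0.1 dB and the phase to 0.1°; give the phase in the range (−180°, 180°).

-42.8 dB, 168.9°

At s = jω = j411:
zero (s+2000): 2000 + j411 → |·| = √(2000²+411²) = √4168921 ≈ 2041.8, ∠ = arctan(411/2000) ≈ 11.61°
pole (s+10): 10 + j411 → |·| = √(10²+411²) = √169021 ≈ 411.12, ∠ = arctan(411/10) ≈ 88.61°
pole (s+40): 40 + j411 → |·| = √(40²+411²) = √170521 ≈ 412.94, ∠ = arctan(411/40) ≈ 84.44°
pole (s+722): 722 + j411 → |·| = √(722²+411²) = √690205 ≈ 830.79, ∠ = arctan(411/722) ≈ 29.65°
|H| = 500 · 2041.8 / 1.4104e+08 ≈ 0.0072384
Gain = 20 log₁₀(0.0072384) ≈ -42.81 dB
∠H = 11.61° − 202.70° = -191.09° ≡ 168.91° (principal value)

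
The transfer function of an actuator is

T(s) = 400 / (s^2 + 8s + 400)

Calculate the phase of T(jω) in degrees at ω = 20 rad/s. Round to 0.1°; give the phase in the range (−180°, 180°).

At s = jω = j20:
quadratic: (j20)² + 8·j20 + 400 = 0 + j160 → |·| ≈ 160, ∠ ≈ 90.00°
∠T = 0.00° − 90.00° = -90.00°

-90.0°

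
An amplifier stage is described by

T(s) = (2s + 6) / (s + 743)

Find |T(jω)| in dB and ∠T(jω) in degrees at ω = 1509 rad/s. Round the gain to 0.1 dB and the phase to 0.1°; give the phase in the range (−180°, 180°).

Substitute s = j1509:
Numerator: 2(j1509) + 6 = 6 + j3018
Denominator: (j1509) + 743 = 743 + j1509
|N| = √(6² + 3018²) ≈ 3018, ∠N ≈ 89.89°
|D| = √(743² + 1509²) ≈ 1682, ∠D ≈ 63.79°
|T| = 3018 / 1682 ≈ 1.7943
Gain = 20 log₁₀(1.7943) ≈ 5.08 dB
∠T = 89.89° − 63.79° = 26.10°

5.1 dB, 26.1°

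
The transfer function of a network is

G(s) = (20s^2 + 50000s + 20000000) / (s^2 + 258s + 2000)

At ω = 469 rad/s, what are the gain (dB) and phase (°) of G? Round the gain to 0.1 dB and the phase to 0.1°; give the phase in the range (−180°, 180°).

Substitute s = j469:
Numerator: 20(j469)^2 + 50000(j469) + 20000000 = 15600780 + j23450000
Denominator: (j469)^2 + 258(j469) + 2000 = -217961 + j121002
|N| = √(15600780² + 23450000²) ≈ 2.8165e+07, ∠N ≈ 56.37°
|D| = √(217961² + 121002²) ≈ 2.493e+05, ∠D ≈ 150.96°
|G| = 2.8165e+07 / 2.493e+05 ≈ 112.98
Gain = 20 log₁₀(112.98) ≈ 41.06 dB
∠G = 56.37° − 150.96° = -94.59°

41.1 dB, -94.6°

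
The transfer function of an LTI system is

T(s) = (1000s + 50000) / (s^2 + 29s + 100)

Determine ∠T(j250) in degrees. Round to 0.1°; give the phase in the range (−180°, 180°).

Substitute s = j250:
Numerator: 1000(j250) + 50000 = 50000 + j250000
Denominator: (j250)^2 + 29(j250) + 100 = -62400 + j7250
|N| = √(50000² + 250000²) ≈ 2.5495e+05, ∠N ≈ 78.69°
|D| = √(62400² + 7250²) ≈ 62820, ∠D ≈ 173.37°
∠T = 78.69° − 173.37° = -94.68°

-94.7°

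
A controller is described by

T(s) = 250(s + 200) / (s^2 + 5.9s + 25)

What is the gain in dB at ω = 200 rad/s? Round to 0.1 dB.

At s = jω = j200:
zero (s+200): 200 + j200 → |·| = √(200²+200²) = √80000 ≈ 282.84, ∠ = arctan(200/200) ≈ 45.00°
quadratic: (j200)² + 5.9·j200 + 25 = -39975 + j1180 → |·| ≈ 39992, ∠ ≈ 178.31°
|T| = 250 · 282.84 / 39992 ≈ 1.7681
Gain = 20 log₁₀(1.7681) ≈ 4.95 dB

5.0 dB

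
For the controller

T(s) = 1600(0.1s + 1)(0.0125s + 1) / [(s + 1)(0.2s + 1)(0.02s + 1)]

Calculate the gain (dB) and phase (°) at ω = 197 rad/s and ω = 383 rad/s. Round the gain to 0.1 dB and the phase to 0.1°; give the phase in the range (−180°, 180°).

At ω = 197 rad/s:
zero (1 + j197·0.1) = 1 + j19.7 → |·| ≈ 19.725, ∠ ≈ 87.09°
zero (1 + j197·0.0125) = 1 + j2.4625 → |·| ≈ 2.6578, ∠ ≈ 67.90°
pole (1 + j197·1) = 1 + j197 → |·| ≈ 197, ∠ ≈ 89.71°
pole (1 + j197·0.2) = 1 + j39.4 → |·| ≈ 39.413, ∠ ≈ 88.55°
pole (1 + j197·0.02) = 1 + j3.94 → |·| ≈ 4.0649, ∠ ≈ 75.76°
|T| = 1600 · 19.725 · 2.6578 / (197 · 39.413 · 4.0649) ≈ 2.6577
Gain = 20 log₁₀(2.6577) ≈ 8.49 dB
∠T = (87.09° + 67.90°) − (89.71° + 88.55° + 75.76°) = -99.03°

At ω = 383 rad/s:
zero (1 + j383·0.1) = 1 + j38.3 → |·| ≈ 38.313, ∠ ≈ 88.50°
zero (1 + j383·0.0125) = 1 + j4.7875 → |·| ≈ 4.8908, ∠ ≈ 78.20°
pole (1 + j383·1) = 1 + j383 → |·| ≈ 383, ∠ ≈ 89.85°
pole (1 + j383·0.2) = 1 + j76.6 → |·| ≈ 76.607, ∠ ≈ 89.25°
pole (1 + j383·0.02) = 1 + j7.66 → |·| ≈ 7.725, ∠ ≈ 82.56°
|T| = 1600 · 38.313 · 4.8908 / (383 · 76.607 · 7.725) ≈ 1.3228
Gain = 20 log₁₀(1.3228) ≈ 2.43 dB
∠T = (88.50° + 78.20°) − (89.85° + 89.25° + 82.56°) = -94.96°

ω = 197: 8.5 dB, -99.0°; ω = 383: 2.4 dB, -95.0°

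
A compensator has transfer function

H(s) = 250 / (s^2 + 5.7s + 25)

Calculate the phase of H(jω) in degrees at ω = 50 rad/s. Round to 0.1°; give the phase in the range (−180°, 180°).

At s = jω = j50:
quadratic: (j50)² + 5.7·j50 + 25 = -2475 + j285 → |·| ≈ 2491.4, ∠ ≈ 173.43°
∠H = 0.00° − 173.43° = -173.43°

-173.4°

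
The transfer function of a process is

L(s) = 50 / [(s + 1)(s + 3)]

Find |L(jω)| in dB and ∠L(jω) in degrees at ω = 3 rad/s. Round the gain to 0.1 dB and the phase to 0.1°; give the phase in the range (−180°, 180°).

11.4 dB, -116.6°

At s = jω = j3:
pole (s+1): 1 + j3 → |·| = √(1²+3²) = √10 ≈ 3.1623, ∠ = arctan(3/1) ≈ 71.57°
pole (s+3): 3 + j3 → |·| = √(3²+3²) = √18 ≈ 4.2426, ∠ = arctan(3/3) ≈ 45.00°
|L| = 50 / 13.416 ≈ 3.7269
Gain = 20 log₁₀(3.7269) ≈ 11.43 dB
∠L = 0.00° − 116.57° = -116.57°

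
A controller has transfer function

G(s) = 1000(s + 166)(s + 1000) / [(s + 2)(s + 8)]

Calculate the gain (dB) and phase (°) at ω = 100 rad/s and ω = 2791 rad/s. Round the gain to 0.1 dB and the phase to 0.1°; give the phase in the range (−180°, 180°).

ω = 100: 85.8 dB, -137.5°; ω = 2791: 60.5 dB, -22.9°

At s = jω = j100:
zero (s+166): 166 + j100 → |·| = √(166²+100²) = √37556 ≈ 193.79, ∠ = arctan(100/166) ≈ 31.07°
zero (s+1000): 1000 + j100 → |·| = √(1000²+100²) = √1010000 ≈ 1005, ∠ = arctan(100/1000) ≈ 5.71°
pole (s+2): 2 + j100 → |·| = √(2²+100²) = √10004 ≈ 100.02, ∠ = arctan(100/2) ≈ 88.85°
pole (s+8): 8 + j100 → |·| = √(8²+100²) = √10064 ≈ 100.32, ∠ = arctan(100/8) ≈ 85.43°
|G| = 1000 · 1.9476e+05 / 10034 ≈ 19410
Gain = 20 log₁₀(19410) ≈ 85.76 dB
∠G = 36.78° − 174.28° = -137.50°

At s = jω = j2791:
zero (s+166): 166 + j2791 → |·| = √(166²+2791²) = √7817237 ≈ 2795.9, ∠ = arctan(2791/166) ≈ 86.60°
zero (s+1000): 1000 + j2791 → |·| = √(1000²+2791²) = √8789681 ≈ 2964.7, ∠ = arctan(2791/1000) ≈ 70.29°
pole (s+2): 2 + j2791 → |·| = √(2²+2791²) = √7789685 ≈ 2791, ∠ = arctan(2791/2) ≈ 89.96°
pole (s+8): 8 + j2791 → |·| = √(8²+2791²) = √7789745 ≈ 2791, ∠ = arctan(2791/8) ≈ 89.84°
|G| = 1000 · 8.289e+06 / 7.7897e+06 ≈ 1064.1
Gain = 20 log₁₀(1064.1) ≈ 60.54 dB
∠G = 156.89° − 179.80° = -22.91°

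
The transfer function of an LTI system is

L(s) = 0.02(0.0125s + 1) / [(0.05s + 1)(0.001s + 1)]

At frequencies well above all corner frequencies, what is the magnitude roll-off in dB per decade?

-20 dB/decade

Each pole contributes −20 dB/decade at high frequency; each zero contributes +20 dB/decade.
Net: 1 zero(s) − 2 pole(s) → -20 dB/decade.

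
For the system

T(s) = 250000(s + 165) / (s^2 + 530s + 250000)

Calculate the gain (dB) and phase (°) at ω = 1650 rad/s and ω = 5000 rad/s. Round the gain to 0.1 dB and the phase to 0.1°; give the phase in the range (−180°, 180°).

At s = jω = j1650:
zero (s+165): 165 + j1650 → |·| = √(165²+1650²) = √2749725 ≈ 1658.2, ∠ = arctan(1650/165) ≈ 84.29°
quadratic: (j1650)² + 530·j1650 + 250000 = -2472500 + j874500 → |·| ≈ 2.6226e+06, ∠ ≈ 160.52°
|T| = 250000 · 1658.2 / 2.6226e+06 ≈ 158.07
Gain = 20 log₁₀(158.07) ≈ 43.98 dB
∠T = 84.29° − 160.52° = -76.23°

At s = jω = j5000:
zero (s+165): 165 + j5000 → |·| = √(165²+5000²) = √25027225 ≈ 5002.7, ∠ = arctan(5000/165) ≈ 88.11°
quadratic: (j5000)² + 530·j5000 + 250000 = -24750000 + j2650000 → |·| ≈ 2.4891e+07, ∠ ≈ 173.89°
|T| = 250000 · 5002.7 / 2.4891e+07 ≈ 50.246
Gain = 20 log₁₀(50.246) ≈ 34.02 dB
∠T = 88.11° − 173.89° = -85.78°

ω = 1650: 44.0 dB, -76.2°; ω = 5000: 34.0 dB, -85.8°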